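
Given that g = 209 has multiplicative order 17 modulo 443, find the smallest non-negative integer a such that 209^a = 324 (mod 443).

10

Successive powers of 209 modulo 443:
  209^0=1  209^1=209  209^2=267  209^3=428  209^4=409  209^5=425
  209^6=225  209^7=67  209^8=270  209^9=169  209^10=324
So 209^10 ≡ 324 (mod 443), giving a = 10.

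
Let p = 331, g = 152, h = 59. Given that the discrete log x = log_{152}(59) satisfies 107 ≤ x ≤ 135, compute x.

109

Compute 152^107 mod 331 = 295, then multiply by 152 repeatedly:
  152^107=295  152^108=155  152^109=59
Found 59 at exponent 109.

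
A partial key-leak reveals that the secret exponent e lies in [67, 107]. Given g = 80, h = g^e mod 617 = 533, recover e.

67

Compute 80^67 mod 617 = 533, then multiply by 80 repeatedly:
  80^67=533
Found 533 at exponent 67.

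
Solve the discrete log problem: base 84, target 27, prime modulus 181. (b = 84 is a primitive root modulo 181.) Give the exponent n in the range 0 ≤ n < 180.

96

Baby-step giant-step with m = ceil(sqrt(180)) = 14.
Baby table (84^j mod 181 for j=0..13):
  0:1  1:84  2:178  3:110  4:9  5:32  6:154  7:85
  8:81  9:107  10:119  11:41  12:5  13:58
Giant step factor: 84^(-14) ≡ 12 (mod 181).
Scan 27·12^i mod 181 for i = 0, 1, …:
  i=0: 27   i=1: 143   i=2: 87   i=3: 139
  i=4: 39   i=5: 106   i=6: 5
Match at i=6, j=12: n = 6·14 + 12 = 96.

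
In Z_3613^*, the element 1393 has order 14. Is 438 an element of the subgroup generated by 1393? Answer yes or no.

438 ∈ ⟨1393⟩ iff 438^14 ≡ 1 (mod 3613), since |⟨1393⟩| = 14.
438^14 mod 3613 = 2232.
Since 2232 ≠ 1, 438 does not lie in the subgroup.

no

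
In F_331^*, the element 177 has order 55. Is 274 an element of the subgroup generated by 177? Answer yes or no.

274 ∈ ⟨177⟩ iff 274^55 ≡ 1 (mod 331), since |⟨177⟩| = 55.
274^55 mod 331 = 1.
Since 1 = 1, 274 lies in the subgroup.

yes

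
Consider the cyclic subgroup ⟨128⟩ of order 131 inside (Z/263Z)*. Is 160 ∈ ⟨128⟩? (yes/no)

no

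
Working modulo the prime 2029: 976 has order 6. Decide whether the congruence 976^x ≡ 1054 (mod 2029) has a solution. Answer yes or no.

yes

⟨976⟩ has order 6; its elements mod 2029 are {1, 975, 976, 1053, 1054, 2028}.
1054 is in this set.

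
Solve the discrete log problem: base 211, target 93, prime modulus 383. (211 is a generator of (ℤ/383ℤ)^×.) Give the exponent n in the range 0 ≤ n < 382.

2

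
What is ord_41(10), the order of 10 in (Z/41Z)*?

The order of 10 must divide p − 1 = 40 = 2^3 · 5.
Divisors: 1, 2, 4, 5, 8, 10, 20, 40.
Check each in increasing order: 10^1 ≡ 10;  10^2 ≡ 18;  10^4 ≡ 37;  10^5 ≡ 1.
Smallest exponent giving 1 is 5.

5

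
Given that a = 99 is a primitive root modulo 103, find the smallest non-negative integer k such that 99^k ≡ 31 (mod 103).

87

Baby-step giant-step with m = ceil(sqrt(102)) = 11.
Baby table (99^j mod 103 for j=0..10):
  0:1  1:99  2:16  3:39  4:50  5:6  6:79  7:96
  8:28  9:94  10:36
Giant step factor: 99^(-11) ≡ 5 (mod 103).
Scan 31·5^i mod 103 for i = 0, 1, …:
  i=0: 31   i=1: 52   i=2: 54   i=3: 64
  i=4: 11   i=5: 55   i=6: 69   i=7: 36
Match at i=7, j=10: k = 7·11 + 10 = 87.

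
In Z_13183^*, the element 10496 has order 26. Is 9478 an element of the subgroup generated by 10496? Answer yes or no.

no

9478 ∈ ⟨10496⟩ iff 9478^26 ≡ 1 (mod 13183), since |⟨10496⟩| = 26.
9478^26 mod 13183 = 6241.
Since 6241 ≠ 1, 9478 does not lie in the subgroup.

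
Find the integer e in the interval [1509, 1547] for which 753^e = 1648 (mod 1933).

1528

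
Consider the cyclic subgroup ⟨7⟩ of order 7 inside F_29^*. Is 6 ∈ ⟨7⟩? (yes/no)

⟨7⟩ has order 7; its elements mod 29 are {1, 7, 16, 20, 23, 24, 25}.
6 is not in this set.

no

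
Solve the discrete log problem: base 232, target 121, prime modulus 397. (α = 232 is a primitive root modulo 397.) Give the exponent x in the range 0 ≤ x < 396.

224

Baby-step giant-step with m = ceil(sqrt(396)) = 20.
Baby table (232^j mod 397 for j=0..19):
  0:1  1:232  2:229  3:327  4:37  5:247  6:136  7:189
  8:178  9:8  10:268  11:244  12:234  13:296  14:388  15:294
  16:321  17:233  18:64  19:159
Giant step factor: 232^(-20) ≡ 12 (mod 397).
Scan 121·12^i mod 397 for i = 0, 1, …:
  i=0: 121   i=1: 261   i=2: 353   i=3: 266
  i=4: 16   i=5: 192   i=6: 319   i=7: 255
  i=8: 281   i=9: 196   i=10: 367   i=11: 37
Match at i=11, j=4: x = 11·20 + 4 = 224.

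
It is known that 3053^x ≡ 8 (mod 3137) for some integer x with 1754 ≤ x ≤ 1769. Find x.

Compute 3053^1754 mod 3137 = 345, then multiply by 3053 repeatedly:
  3053^1754=345  3053^1755=2390  3053^1756=8
Found 8 at exponent 1756.

1756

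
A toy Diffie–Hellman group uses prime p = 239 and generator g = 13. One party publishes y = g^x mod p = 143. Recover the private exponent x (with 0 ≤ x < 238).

145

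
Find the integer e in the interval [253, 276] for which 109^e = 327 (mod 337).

263

Compute 109^253 mod 337 = 293, then multiply by 109 repeatedly:
  109^253=293  109^254=259  109^255=260  109^256=32  109^257=118
  109^258=56  109^259=38  109^260=98  109^261=235  109^262=3
  109^263=327
Found 327 at exponent 263.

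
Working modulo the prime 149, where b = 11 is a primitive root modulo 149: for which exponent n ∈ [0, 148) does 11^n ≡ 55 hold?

97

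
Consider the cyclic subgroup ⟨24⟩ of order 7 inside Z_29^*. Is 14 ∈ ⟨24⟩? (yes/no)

no

14 ∈ ⟨24⟩ iff 14^7 ≡ 1 (mod 29), since |⟨24⟩| = 7.
14^7 mod 29 = 12.
Since 12 ≠ 1, 14 does not lie in the subgroup.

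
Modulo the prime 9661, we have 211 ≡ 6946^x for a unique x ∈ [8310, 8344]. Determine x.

8329

Compute 6946^8310 mod 9661 = 328, then multiply by 6946 repeatedly:
  6946^8310=328  6946^8311=7953  6946^8312=9601  6946^8313=8324  6946^8314=7080
  6946^8315=3190  6946^8316=5067  6946^8317=359  6946^8318=1076  6946^8319=5943
  6946^8320=8286  6946^8321=3979  6946^8322=7674  6946^8323=3867  6946^8324=2602
  6946^8325=7422  6946^8326=2116  6946^8327=3355  6946^8328=1498  6946^8329=211
Found 211 at exponent 8329.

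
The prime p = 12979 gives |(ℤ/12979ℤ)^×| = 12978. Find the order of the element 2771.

6489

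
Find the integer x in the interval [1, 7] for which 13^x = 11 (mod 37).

6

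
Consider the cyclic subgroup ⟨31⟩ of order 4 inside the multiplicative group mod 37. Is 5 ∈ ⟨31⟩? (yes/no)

no

5 ∈ ⟨31⟩ iff 5^4 ≡ 1 (mod 37), since |⟨31⟩| = 4.
5^4 mod 37 = 33.
Since 33 ≠ 1, 5 does not lie in the subgroup.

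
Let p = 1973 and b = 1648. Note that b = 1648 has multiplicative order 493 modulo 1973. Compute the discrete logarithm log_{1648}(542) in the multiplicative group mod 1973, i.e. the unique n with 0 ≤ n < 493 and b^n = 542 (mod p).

Baby-step giant-step with m = ceil(sqrt(493)) = 23.
Baby table (1648^j mod 1973 for j=0..22):
  0:1  1:1648  2:1056  3:102  4:391  5:1170  6:539  7:422
  8:960  9:1707  10:1611  11:1243  12:490  13:563  14:514  15:655
  16:209  17:1130  18:1701  19:1588  20:826  21:1851  22:190
Giant step factor: 1648^(-23) ≡ 121 (mod 1973).
Scan 542·121^i mod 1973 for i = 0, 1, …:
  i=0: 542   i=1: 473   i=2: 16   i=3: 1936
  i=4: 1442   i=5: 858   i=6: 1222   i=7: 1860
  i=8: 138   i=9: 914     …   i=17: 1616
  i=18: 209
Match at i=18, j=16: n = 18·23 + 16 = 430.

430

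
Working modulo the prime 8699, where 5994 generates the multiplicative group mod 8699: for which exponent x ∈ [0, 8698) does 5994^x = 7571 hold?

3529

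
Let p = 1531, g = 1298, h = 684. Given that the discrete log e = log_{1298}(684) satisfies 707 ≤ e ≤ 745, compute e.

727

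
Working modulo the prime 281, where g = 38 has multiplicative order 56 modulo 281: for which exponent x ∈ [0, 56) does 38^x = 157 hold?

10

Successive powers of 38 modulo 281:
  38^0=1  38^1=38  38^2=39  38^3=77  38^4=116  38^5=193
  38^6=28  38^7=221  38^8=249  38^9=189  38^10=157
So 38^10 ≡ 157 (mod 281), giving x = 10.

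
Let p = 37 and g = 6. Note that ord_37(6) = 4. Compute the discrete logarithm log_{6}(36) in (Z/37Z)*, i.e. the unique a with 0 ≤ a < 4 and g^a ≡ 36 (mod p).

2

Successive powers of 6 modulo 37:
  6^0=1  6^1=6  6^2=36
So 6^2 ≡ 36 (mod 37), giving a = 2.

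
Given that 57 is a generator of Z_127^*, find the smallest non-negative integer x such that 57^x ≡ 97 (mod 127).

Successive powers of 57 modulo 127:
  57^0=1  57^1=57  57^2=74  57^3=27  57^4=15  57^5=93
  57^6=94  57^7=24  57^8=98  57^9=125  57^10=13  57^11=106
  57^12=73  57^13=97
So 57^13 ≡ 97 (mod 127), giving x = 13.

13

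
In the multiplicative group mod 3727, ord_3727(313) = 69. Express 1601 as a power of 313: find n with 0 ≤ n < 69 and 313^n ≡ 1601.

Successive powers of 313 modulo 3727:
  313^0=1  313^1=313  313^2=1067  313^3=2268  313^4=1754  313^5=1133
  313^6=564  313^7=1363  313^8=1741  313^9=791  313^10=1601
So 313^10 ≡ 1601 (mod 3727), giving n = 10.

10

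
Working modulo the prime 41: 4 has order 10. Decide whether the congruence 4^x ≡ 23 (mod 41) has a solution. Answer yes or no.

23 ∈ ⟨4⟩ iff 23^10 ≡ 1 (mod 41), since |⟨4⟩| = 10.
23^10 mod 41 = 1.
Since 1 = 1, 23 lies in the subgroup.

yes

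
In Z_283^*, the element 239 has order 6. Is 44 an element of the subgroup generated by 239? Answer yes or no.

44 ∈ ⟨239⟩ iff 44^6 ≡ 1 (mod 283), since |⟨239⟩| = 6.
44^6 mod 283 = 1.
Since 1 = 1, 44 lies in the subgroup.

yes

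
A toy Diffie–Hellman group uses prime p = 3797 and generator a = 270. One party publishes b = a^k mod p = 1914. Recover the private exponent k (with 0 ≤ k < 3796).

Baby-step giant-step with m = ceil(sqrt(3796)) = 62.
Baby table (270^j mod 3797 for j=0..61):
  0:1  1:270  2:757  3:3149  4:3499  5:3074  6:2234  7:3254
  8:1473  9:2822  10:2540  11:2340  12:1498  13:1978  14:2480  15:1328
  16:1642  17:2888  18:1375  19:2941  20:497  21:1295  22:326  23:689
  24:3774  25:1384  26:1574  27:3513  28:3057  29:1441  30:1776  31:1098
  32:294  33:3440  34:2332  35:3135  36:3516  37:70  38:3712  39:3629
  40:204  41:1922  42:2548  43:703  44:3757  45:591  46:96  47:3138
  48:529  49:2341  50:1768  51:2735  52:1832  53:1030  54:919  55:1325
  56:832  57:617  58:3319  59:38  60:2666  61:2187
Giant step factor: 270^(-62) ≡ 3461 (mod 3797).
Scan 1914·3461^i mod 3797 for i = 0, 1, …:
  i=0: 1914   i=1: 2386   i=2: 3268   i=3: 3082
  i=4: 1029   i=5: 3580   i=6: 769   i=7: 3609
  i=8: 2416   i=9: 782     …   i=32: 599
  i=33: 3774
Match at i=33, j=24: k = 33·62 + 24 = 2070.

2070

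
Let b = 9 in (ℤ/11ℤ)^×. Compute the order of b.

The order of 9 must divide p − 1 = 10 = 2 · 5.
Divisors: 1, 2, 5, 10.
Check each in increasing order: 9^1 ≡ 9;  9^2 ≡ 4;  9^5 ≡ 1.
Smallest exponent giving 1 is 5.

5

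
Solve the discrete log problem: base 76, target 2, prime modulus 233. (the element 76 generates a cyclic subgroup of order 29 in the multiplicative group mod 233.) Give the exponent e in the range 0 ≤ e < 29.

Successive powers of 76 modulo 233:
  76^0=1  76^1=76  76^2=184  76^3=4  76^4=71  76^5=37
  76^6=16  76^7=51  76^8=148  76^9=64  76^10=204  76^11=126
  76^12=23  76^13=117  76^14=38  76^15=92  76^16=2
So 76^16 ≡ 2 (mod 233), giving e = 16.

16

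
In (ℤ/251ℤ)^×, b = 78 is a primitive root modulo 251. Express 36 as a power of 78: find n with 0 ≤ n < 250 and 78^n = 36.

194

Baby-step giant-step with m = ceil(sqrt(250)) = 16.
Baby table (78^j mod 251 for j=0..15):
  0:1  1:78  2:60  3:162  4:86  5:182  6:140  7:127
  8:117  9:90  10:243  11:129  12:22  13:210  14:65  15:50
Giant step factor: 78^(-16) ≡ 119 (mod 251).
Scan 36·119^i mod 251 for i = 0, 1, …:
  i=0: 36   i=1: 17   i=2: 15   i=3: 28
  i=4: 69   i=5: 179   i=6: 217   i=7: 221
  i=8: 195   i=9: 113   i=10: 144   i=11: 68
  i=12: 60
Match at i=12, j=2: n = 12·16 + 2 = 194.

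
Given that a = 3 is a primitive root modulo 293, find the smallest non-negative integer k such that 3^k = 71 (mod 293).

Baby-step giant-step with m = ceil(sqrt(292)) = 18.
Baby table (3^j mod 293 for j=0..17):
  0:1  1:3  2:9  3:27  4:81  5:243  6:143  7:136
  8:115  9:52  10:156  11:175  12:232  13:110  14:37  15:111
  16:40  17:120
Giant step factor: 3^(-18) ≡ 35 (mod 293).
Scan 71·35^i mod 293 for i = 0, 1, …:
  i=0: 71   i=1: 141   i=2: 247   i=3: 148
  i=4: 199   i=5: 226   i=6: 292   i=7: 258
  i=8: 240   i=9: 196     …   i=13: 17
  i=14: 9
Match at i=14, j=2: k = 14·18 + 2 = 254.

254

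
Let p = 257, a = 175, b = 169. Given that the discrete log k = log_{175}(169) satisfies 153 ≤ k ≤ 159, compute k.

156

Compute 175^153 mod 257 = 183, then multiply by 175 repeatedly:
  175^153=183  175^154=157  175^155=233  175^156=169
Found 169 at exponent 156.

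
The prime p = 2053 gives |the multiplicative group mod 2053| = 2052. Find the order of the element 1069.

57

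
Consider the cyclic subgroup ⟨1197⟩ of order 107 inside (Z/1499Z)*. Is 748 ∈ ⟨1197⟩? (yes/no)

yes

748 ∈ ⟨1197⟩ iff 748^107 ≡ 1 (mod 1499), since |⟨1197⟩| = 107.
748^107 mod 1499 = 1.
Since 1 = 1, 748 lies in the subgroup.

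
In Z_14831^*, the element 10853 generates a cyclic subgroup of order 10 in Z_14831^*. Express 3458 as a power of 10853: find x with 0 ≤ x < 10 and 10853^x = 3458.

8

Successive powers of 10853 modulo 14831:
  10853^0=1  10853^1=10853  10853^2=14638  10853^3=11373  10853^4=7587  10853^5=14830
  10853^6=3978  10853^7=193  10853^8=3458
So 10853^8 ≡ 3458 (mod 14831), giving x = 8.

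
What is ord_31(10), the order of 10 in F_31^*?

The order of 10 must divide p − 1 = 30 = 2 · 3 · 5.
Divisors: 1, 2, 3, 5, 6, 10, 15, 30.
Check each in increasing order: 10^1 ≡ 10;  10^2 ≡ 7;  10^3 ≡ 8;  10^5 ≡ 25;  10^6 ≡ 2;  10^10 ≡ 5;  10^15 ≡ 1.
Smallest exponent giving 1 is 15.

15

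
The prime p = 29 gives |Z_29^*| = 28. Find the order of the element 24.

7

The order of 24 must divide p − 1 = 28 = 2^2 · 7.
Divisors: 1, 2, 4, 7, 14, 28.
Check each in increasing order: 24^1 ≡ 24;  24^2 ≡ 25;  24^4 ≡ 16;  24^7 ≡ 1.
Smallest exponent giving 1 is 7.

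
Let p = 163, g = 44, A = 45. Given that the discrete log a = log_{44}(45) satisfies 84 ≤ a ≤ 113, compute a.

Compute 44^84 mod 163 = 65, then multiply by 44 repeatedly:
  44^84=65  44^85=89  44^86=4  44^87=13  44^88=83
  44^89=66  44^90=133  44^91=147  44^92=111  44^93=157
  44^94=62  44^95=120  44^96=64  44^97=45
Found 45 at exponent 97.

97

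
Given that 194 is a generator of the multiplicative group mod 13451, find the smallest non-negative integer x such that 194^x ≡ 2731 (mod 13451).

11100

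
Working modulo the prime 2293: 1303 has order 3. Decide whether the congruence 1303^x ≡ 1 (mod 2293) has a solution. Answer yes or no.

⟨1303⟩ has order 3; its elements mod 2293 are {1, 989, 1303}.
1 is in this set.

yes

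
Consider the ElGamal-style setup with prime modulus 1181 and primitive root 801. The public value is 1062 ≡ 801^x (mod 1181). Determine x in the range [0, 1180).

Baby-step giant-step with m = ceil(sqrt(1180)) = 35.
Baby table (801^j mod 1181 for j=0..34):
  0:1  1:801  2:318  3:803  4:739  5:258  6:1164  7:555
  8:499  9:521  10:428  11:338  12:289  13:13  14:965  15:591
  16:991  17:159  18:992  19:960  20:129  21:582  22:868  23:840
  24:851  25:214  26:169  27:735  28:597  29:1073  30:886  31:1086
  32:670  33:496  34:480
Giant step factor: 801^(-35) ≡ 1062 (mod 1181).
Scan 1062·1062^i mod 1181 for i = 0, 1, …:
  i=0: 1062   i=1: 1170   i=2: 128   i=3: 121
  i=4: 954   i=5: 1031   i=6: 135   i=7: 469
  i=8: 877   i=9: 746     …   i=31: 812
  i=32: 214
Match at i=32, j=25: x = 32·35 + 25 = 1145.

1145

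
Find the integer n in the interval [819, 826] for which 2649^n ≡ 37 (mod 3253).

826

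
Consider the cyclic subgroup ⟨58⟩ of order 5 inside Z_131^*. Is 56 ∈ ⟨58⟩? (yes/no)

⟨58⟩ has order 5; its elements mod 131 are {1, 53, 58, 61, 89}.
56 is not in this set.

no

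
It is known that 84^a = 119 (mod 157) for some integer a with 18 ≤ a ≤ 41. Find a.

Compute 84^18 mod 157 = 90, then multiply by 84 repeatedly:
  84^18=90  84^19=24  84^20=132  84^21=98  84^22=68
  84^23=60  84^24=16  84^25=88  84^26=13  84^27=150
  84^28=40  84^29=63  84^30=111  84^31=61  84^32=100
  84^33=79  84^34=42  84^35=74  84^36=93  84^37=119
Found 119 at exponent 37.

37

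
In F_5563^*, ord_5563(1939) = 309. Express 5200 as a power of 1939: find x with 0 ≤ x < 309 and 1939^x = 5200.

91

Baby-step giant-step with m = ceil(sqrt(309)) = 18.
Baby table (1939^j mod 5563 for j=0..17):
  0:1  1:1939  2:4696  3:4476  4:684  5:2282  6:2213  7:1934
  8:564  9:3248  10:556  11:4425  12:1929  13:1995  14:2020  15:428
  16:1005  17:1645
Giant step factor: 1939^(-18) ≡ 3347 (mod 5563).
Scan 5200·3347^i mod 5563 for i = 0, 1, …:
  i=0: 5200   i=1: 3336   i=2: 651   i=3: 3764
  i=4: 3476   i=5: 1939
Match at i=5, j=1: x = 5·18 + 1 = 91.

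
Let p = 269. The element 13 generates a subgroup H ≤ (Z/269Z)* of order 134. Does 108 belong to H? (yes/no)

no

108 ∈ ⟨13⟩ iff 108^134 ≡ 1 (mod 269), since |⟨13⟩| = 134.
108^134 mod 269 = 268.
Since 268 ≠ 1, 108 does not lie in the subgroup.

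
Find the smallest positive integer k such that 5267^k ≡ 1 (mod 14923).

14922

The order of 5267 must divide p − 1 = 14922 = 2 · 3^2 · 829.
Divisors: 1, 2, 3, 6, 9, 18, 829, 1658, 2487, 4974, 7461, 14922.
Check each in increasing order: 5267^1 ≡ 5267;  5267^2 ≡ 14355;  5267^3 ≡ 7867;  5267^6 ≡ 4008;  5267^9 ≡ 13560;  5267^18 ≡ 7317;  5267^829 ≡ 14141;  5267^1658 ≡ 14604;  5267^2487 ≡ 10690;  5267^4974 ≡ 10689;  5267^7461 ≡ 14922;  5267^14922 ≡ 1.
Smallest exponent giving 1 is 14922.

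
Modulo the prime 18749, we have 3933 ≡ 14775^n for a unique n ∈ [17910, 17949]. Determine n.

17921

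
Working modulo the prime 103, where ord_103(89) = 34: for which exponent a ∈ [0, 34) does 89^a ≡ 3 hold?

Successive powers of 89 modulo 103:
  89^0=1  89^1=89  89^2=93  89^3=37  89^4=100  89^5=42
  89^6=30  89^7=95  89^8=9  89^9=80  89^10=13  89^11=24
  89^12=76  89^13=69  89^14=64  89^15=31  89^16=81  89^17=102
  89^18=14  89^19=10  89^20=66  89^21=3
So 89^21 ≡ 3 (mod 103), giving a = 21.

21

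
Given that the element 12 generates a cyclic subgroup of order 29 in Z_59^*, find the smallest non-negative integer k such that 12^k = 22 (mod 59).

15

Successive powers of 12 modulo 59:
  12^0=1  12^1=12  12^2=26  12^3=17  12^4=27  12^5=29
  12^6=53  12^7=46  12^8=21  12^9=16  12^10=15  12^11=3
  12^12=36  12^13=19  12^14=51  12^15=22
So 12^15 ≡ 22 (mod 59), giving k = 15.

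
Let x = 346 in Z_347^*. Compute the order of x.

The order of 346 must divide p − 1 = 346 = 2 · 173.
Divisors: 1, 2, 173, 346.
Check each in increasing order: 346^1 ≡ 346;  346^2 ≡ 1.
Smallest exponent giving 1 is 2.

2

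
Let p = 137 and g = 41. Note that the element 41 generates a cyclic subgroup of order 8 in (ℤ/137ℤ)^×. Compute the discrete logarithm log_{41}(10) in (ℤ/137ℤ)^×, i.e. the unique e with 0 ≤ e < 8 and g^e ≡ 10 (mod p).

3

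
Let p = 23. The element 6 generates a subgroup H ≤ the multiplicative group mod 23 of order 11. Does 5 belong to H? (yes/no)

no

⟨6⟩ has order 11; its elements mod 23 are {1, 2, 3, 4, 6, 8, 9, 12, 13, 16, 18}.
5 is not in this set.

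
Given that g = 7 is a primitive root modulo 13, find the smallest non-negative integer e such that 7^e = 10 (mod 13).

Successive powers of 7 modulo 13:
  7^0=1  7^1=7  7^2=10
So 7^2 ≡ 10 (mod 13), giving e = 2.

2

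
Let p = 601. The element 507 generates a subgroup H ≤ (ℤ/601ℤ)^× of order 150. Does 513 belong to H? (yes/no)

no

513 ∈ ⟨507⟩ iff 513^150 ≡ 1 (mod 601), since |⟨507⟩| = 150.
513^150 mod 601 = 476.
Since 476 ≠ 1, 513 does not lie in the subgroup.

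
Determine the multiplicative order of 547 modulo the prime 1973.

1972

The order of 547 must divide p − 1 = 1972 = 2^2 · 17 · 29.
Divisors: 1, 2, 4, 17, 29, 34, 58, 68, 116, 493, 986, 1972.
Check each in increasing order: 547^1 ≡ 547;  547^2 ≡ 1286;  547^4 ≡ 422;  547^17 ≡ 854;  547^29 ≡ 381;  547^34 ≡ 1279;  547^58 ≡ 1132;  547^68 ≡ 224;  547^116 ≡ 947;  547^493 ≡ 259;  547^986 ≡ 1972;  547^1972 ≡ 1.
Smallest exponent giving 1 is 1972.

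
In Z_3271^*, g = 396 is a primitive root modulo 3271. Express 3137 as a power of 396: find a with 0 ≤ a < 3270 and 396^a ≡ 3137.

2220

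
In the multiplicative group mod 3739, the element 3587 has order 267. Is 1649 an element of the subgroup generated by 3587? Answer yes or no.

1649 ∈ ⟨3587⟩ iff 1649^267 ≡ 1 (mod 3739), since |⟨3587⟩| = 267.
1649^267 mod 3739 = 1.
Since 1 = 1, 1649 lies in the subgroup.

yes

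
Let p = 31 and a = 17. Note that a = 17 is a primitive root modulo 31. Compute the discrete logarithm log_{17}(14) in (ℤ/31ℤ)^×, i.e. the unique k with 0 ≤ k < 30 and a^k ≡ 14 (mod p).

16

Successive powers of 17 modulo 31:
  17^0=1  17^1=17  17^2=10  17^3=15  17^4=7  17^5=26
  17^6=8  17^7=12  17^8=18  17^9=27  17^10=25  17^11=22
  17^12=2  17^13=3  17^14=20  17^15=30  17^16=14
So 17^16 ≡ 14 (mod 31), giving k = 16.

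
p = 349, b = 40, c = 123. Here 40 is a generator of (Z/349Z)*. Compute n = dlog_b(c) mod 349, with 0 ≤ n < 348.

58

Baby-step giant-step with m = ceil(sqrt(348)) = 19.
Baby table (40^j mod 349 for j=0..18):
  0:1  1:40  2:204  3:133  4:85  5:259  6:239  7:137
  8:245  9:28  10:73  11:128  12:234  13:286  14:272  15:61
  16:346  17:229  18:86
Giant step factor: 40^(-19) ≡ 342 (mod 349).
Scan 123·342^i mod 349 for i = 0, 1, …:
  i=0: 123   i=1: 186   i=2: 94   i=3: 40
Match at i=3, j=1: n = 3·19 + 1 = 58.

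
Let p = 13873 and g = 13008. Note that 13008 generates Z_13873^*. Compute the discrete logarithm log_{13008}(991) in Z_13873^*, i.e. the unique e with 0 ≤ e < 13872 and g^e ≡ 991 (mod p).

4231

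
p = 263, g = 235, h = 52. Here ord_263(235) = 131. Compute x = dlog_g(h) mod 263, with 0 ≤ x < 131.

Baby-step giant-step with m = ceil(sqrt(131)) = 12.
Baby table (235^j mod 263 for j=0..11):
  0:1  1:235  2:258  3:140  4:25  5:89  6:138  7:81
  8:99  9:121  10:31  11:184
Giant step factor: 235^(-12) ≡ 207 (mod 263).
Scan 52·207^i mod 263 for i = 0, 1, …:
  i=0: 52   i=1: 244   i=2: 12   i=3: 117
  i=4: 23   i=5: 27   i=6: 66   i=7: 249
  i=8: 258
Match at i=8, j=2: x = 8·12 + 2 = 98.

98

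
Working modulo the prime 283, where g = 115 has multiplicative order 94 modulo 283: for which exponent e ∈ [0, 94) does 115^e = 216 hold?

26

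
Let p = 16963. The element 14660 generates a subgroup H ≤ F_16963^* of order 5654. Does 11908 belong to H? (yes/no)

11908 ∈ ⟨14660⟩ iff 11908^5654 ≡ 1 (mod 16963), since |⟨14660⟩| = 5654.
11908^5654 mod 16963 = 1846.
Since 1846 ≠ 1, 11908 does not lie in the subgroup.

no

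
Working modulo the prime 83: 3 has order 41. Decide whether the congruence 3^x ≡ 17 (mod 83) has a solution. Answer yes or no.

yes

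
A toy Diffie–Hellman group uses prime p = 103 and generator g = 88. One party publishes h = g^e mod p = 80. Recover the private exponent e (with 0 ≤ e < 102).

Successive powers of 88 modulo 103:
  88^0=1  88^1=88  88^2=19  88^3=24  88^4=52  88^5=44
  88^6=61  88^7=12  88^8=26  88^9=22  88^10=82  88^11=6
  88^12=13  88^13=11  88^14=41  88^15=3  88^16=58  88^17=57
  88^18=72  88^19=53  88^20=29  88^21=80
So 88^21 ≡ 80 (mod 103), giving e = 21.

21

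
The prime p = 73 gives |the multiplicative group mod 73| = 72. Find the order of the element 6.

The order of 6 must divide p − 1 = 72 = 2^3 · 3^2.
Divisors: 1, 2, 3, 4, 6, 8, 9, 12, 18, 24, 36, 72.
Check each in increasing order: 6^1 ≡ 6;  6^2 ≡ 36;  6^3 ≡ 70;  6^4 ≡ 55;  6^6 ≡ 9;  6^8 ≡ 32;  6^9 ≡ 46;  6^12 ≡ 8;  6^18 ≡ 72;  6^24 ≡ 64;  6^36 ≡ 1.
Smallest exponent giving 1 is 36.

36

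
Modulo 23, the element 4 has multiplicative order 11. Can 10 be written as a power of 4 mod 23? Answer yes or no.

no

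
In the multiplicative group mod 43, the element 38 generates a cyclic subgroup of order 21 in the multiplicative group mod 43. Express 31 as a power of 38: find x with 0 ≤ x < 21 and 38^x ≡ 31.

Successive powers of 38 modulo 43:
  38^0=1  38^1=38  38^2=25  38^3=4  38^4=23  38^5=14
  38^6=16  38^7=6  38^8=13  38^9=21  38^10=24  38^11=9
  38^12=41  38^13=10  38^14=36  38^15=35  38^16=40  38^17=15
  38^18=11  38^19=31
So 38^19 ≡ 31 (mod 43), giving x = 19.

19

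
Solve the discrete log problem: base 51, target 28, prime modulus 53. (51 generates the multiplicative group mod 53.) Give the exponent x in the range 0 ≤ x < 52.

Successive powers of 51 modulo 53:
  51^0=1  51^1=51  51^2=4  51^3=45  51^4=16  51^5=21
  51^6=11  51^7=31  51^8=44  51^9=18  51^10=17  51^11=19
  51^12=15  51^13=23  51^14=7  51^15=39  51^16=28
So 51^16 ≡ 28 (mod 53), giving x = 16.

16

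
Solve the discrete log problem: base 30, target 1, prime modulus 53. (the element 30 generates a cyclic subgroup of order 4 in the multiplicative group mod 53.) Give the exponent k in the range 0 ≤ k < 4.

0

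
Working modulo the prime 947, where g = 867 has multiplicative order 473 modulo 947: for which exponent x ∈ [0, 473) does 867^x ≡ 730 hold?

69

Baby-step giant-step with m = ceil(sqrt(473)) = 22.
Baby table (867^j mod 947 for j=0..21):
  0:1  1:867  2:718  3:327  4:356  5:877  6:865  7:878
  8:785  9:649  10:165  11:58  12:95  13:923  14:26  15:761
  16:675  17:926  18:733  19:74  20:709  21:100
Giant step factor: 867^(-22) ≡ 507 (mod 947).
Scan 730·507^i mod 947 for i = 0, 1, …:
  i=0: 730   i=1: 780   i=2: 561   i=3: 327
Match at i=3, j=3: x = 3·22 + 3 = 69.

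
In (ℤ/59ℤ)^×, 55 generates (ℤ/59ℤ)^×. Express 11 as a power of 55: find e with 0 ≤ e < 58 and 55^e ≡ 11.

Successive powers of 55 modulo 59:
  55^0=1  55^1=55  55^2=16  55^3=54  55^4=20  55^5=38
  55^6=25  55^7=18  55^8=46  55^9=52  55^10=28  55^11=6
  55^12=35  55^13=37  55^14=29  55^15=2  55^16=51  55^17=32
  55^18=49  55^19=40  55^20=17  55^21=50  55^22=36  55^23=33
  55^24=45  55^25=56  55^26=12  55^27=11
So 55^27 ≡ 11 (mod 59), giving e = 27.

27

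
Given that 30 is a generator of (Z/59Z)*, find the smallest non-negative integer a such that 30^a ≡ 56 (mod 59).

37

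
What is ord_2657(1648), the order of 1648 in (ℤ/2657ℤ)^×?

The order of 1648 must divide p − 1 = 2656 = 2^5 · 83.
Divisors: 1, 2, 4, 8, 16, 32, 83, 166, 332, 664, 1328, 2656.
Check each in increasing order: 1648^1 ≡ 1648;  1648^2 ≡ 450;  1648^4 ≡ 568;  1648^8 ≡ 1127;  1648^16 ≡ 83;  1648^32 ≡ 1575;  1648^83 ≡ 1680;  1648^166 ≡ 666;  1648^332 ≡ 2494;  1648^664 ≡ 2656;  1648^1328 ≡ 1.
Smallest exponent giving 1 is 1328.

1328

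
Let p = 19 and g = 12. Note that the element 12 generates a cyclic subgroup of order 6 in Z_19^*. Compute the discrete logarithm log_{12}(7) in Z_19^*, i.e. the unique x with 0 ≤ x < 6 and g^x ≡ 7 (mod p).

Successive powers of 12 modulo 19:
  12^0=1  12^1=12  12^2=11  12^3=18  12^4=7
So 12^4 ≡ 7 (mod 19), giving x = 4.

4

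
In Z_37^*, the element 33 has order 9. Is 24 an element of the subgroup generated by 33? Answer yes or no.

no

⟨33⟩ has order 9; its elements mod 37 are {1, 7, 9, 10, 12, 16, 26, 33, 34}.
24 is not in this set.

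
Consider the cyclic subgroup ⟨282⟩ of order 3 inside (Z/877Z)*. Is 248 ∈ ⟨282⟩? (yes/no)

no

248 ∈ ⟨282⟩ iff 248^3 ≡ 1 (mod 877), since |⟨282⟩| = 3.
248^3 mod 877 = 208.
Since 208 ≠ 1, 248 does not lie in the subgroup.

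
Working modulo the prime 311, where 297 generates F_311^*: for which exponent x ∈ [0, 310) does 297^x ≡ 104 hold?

Baby-step giant-step with m = ceil(sqrt(310)) = 18.
Baby table (297^j mod 311 for j=0..17):
  0:1  1:297  2:196  3:55  4:163  5:206  6:226  7:257
  8:134  9:301  10:140  11:217  12:72  13:236  14:117  15:228
  16:229  17:215
Giant step factor: 297^(-18) ≡ 28 (mod 311).
Scan 104·28^i mod 311 for i = 0, 1, …:
  i=0: 104   i=1: 113   i=2: 54   i=3: 268
  i=4: 40   i=5: 187   i=6: 260   i=7: 127
  i=8: 135   i=9: 48   i=10: 100   i=11: 1
Match at i=11, j=0: x = 11·18 + 0 = 198.

198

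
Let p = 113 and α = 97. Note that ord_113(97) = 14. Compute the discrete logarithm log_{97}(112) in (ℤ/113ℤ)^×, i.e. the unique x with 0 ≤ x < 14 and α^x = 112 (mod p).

Successive powers of 97 modulo 113:
  97^0=1  97^1=97  97^2=30  97^3=85  97^4=109  97^5=64
  97^6=106  97^7=112
So 97^7 ≡ 112 (mod 113), giving x = 7.

7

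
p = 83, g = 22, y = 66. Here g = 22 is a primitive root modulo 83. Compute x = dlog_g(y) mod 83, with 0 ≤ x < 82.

17

Successive powers of 22 modulo 83:
  22^0=1  22^1=22  22^2=69  22^3=24  22^4=30  22^5=79
  22^6=78  22^7=56  22^8=70  22^9=46  22^10=16  22^11=20
  22^12=25  22^13=52  22^14=65  22^15=19  22^16=3  22^17=66
So 22^17 ≡ 66 (mod 83), giving x = 17.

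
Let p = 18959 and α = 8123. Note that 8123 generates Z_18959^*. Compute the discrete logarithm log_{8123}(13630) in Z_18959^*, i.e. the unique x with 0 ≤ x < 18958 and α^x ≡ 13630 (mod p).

Baby-step giant-step with m = ceil(sqrt(18958)) = 138.
Baby table (8123^j mod 18959 for j=0..137):
  0:1  1:8123  2:5809  3:16515  4:16420  5:3095  6:1051  7:5723
  8:461  9:9780  10:4730  11:10856  12:4979  13:4870  14:10536  15:3002
  16:3972  17:15297  18:245  19:18399  20:1280  21:7908  22:3592  23:18874
  24:11028  25:18128  26:18150  27:7266  28:2351  29:5460  30:6479  31:17692
  32:2896  33:15048  34:6231  35:12842  36:3148  37:14472  38:10256  39:3642
  40:7926  41:17093  42:9682  43:4954  44:10344  45:16983  46:7225  47:10570
  48:13758  49:11888  50:8037  51:8714  52:9875  53:18055  54:12900  55:307
  56:10132  57:1217  58:8052  59:16805  60:2215  61:354  62:12733  63:8814
  64:6938  65:11226  66:14967  67:11833  68:16288  69:11522  70:11582  71:6028
  72:13306  73:18338  74:17670  75:13780  76:1004  77:3122  78:11823  79:10894
  80:10309  81:17063  82:12459  83:1315  84:7828  85:17317  86:9170  87:16958
  88:12699  89:17017  90:17981  91:18486  92:6498  93:1398  94:18472  95:6530
  96:14867  97:14770  98:4158  99:9455  100:56  101:18831  102:3001  103:14808
  104:9488  105:2689  106:1979  107:17144  108:6857  109:16828  110:18413  111:1248
  112:13398  113:7294  114:2287  115:16440  116:13883  117:3477  118:13720  119:6558
  120:14803  121:6791  122:11562  123:14199  124:10880  125:10341  126:11573  127:8757
  128:17902  129:2416  130:2603  131:4884  132:10504  133:8492  134:7674  135:17669
  136:5657  137:14154
Giant step factor: 8123^(-138) ≡ 3178 (mod 18959).
Scan 13630·3178^i mod 18959 for i = 0, 1, …:
  i=0: 13630   i=1: 13784   i=2: 10262   i=3: 3156
  i=4: 457   i=5: 11462   i=6: 5997   i=7: 4671
  i=8: 18500   i=9: 1141     …   i=20: 16097
  i=21: 4884
Match at i=21, j=131: x = 21·138 + 131 = 3029.

3029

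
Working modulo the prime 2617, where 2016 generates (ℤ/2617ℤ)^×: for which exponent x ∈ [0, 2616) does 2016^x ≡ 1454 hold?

1596

Baby-step giant-step with m = ceil(sqrt(2616)) = 52.
Baby table (2016^j mod 2617 for j=0..51):
  0:1  1:2016  2:55  3:966  4:408  5:790  6:1504  7:1578
  8:1593  9:429  10:1254  11:42  12:928  13:2310  14:1317  15:1434
  16:1776  17:360  18:851  19:1481  20:2316  21:328  22:1764  23:2338
  24:191  25:357  26:37  27:1316  28:2035  29:1721  30:2011  31:443
  32:691  33:812  34:1367  35:171  36:1909  37:1554  38:315  39:1726
  40:1623  41:718  42:287  43:235  44:83  45:2457  46:1948  47:1668
  48:2460  49:145  50:1833  51:124
Giant step factor: 2016^(-52) ≡ 757 (mod 2617).
Scan 1454·757^i mod 2617 for i = 0, 1, …:
  i=0: 1454   i=1: 1538   i=2: 2318   i=3: 1336
  i=4: 1190   i=5: 582   i=6: 918   i=7: 1421
  i=8: 110   i=9: 2143     …   i=29: 1655
  i=30: 1909
Match at i=30, j=36: x = 30·52 + 36 = 1596.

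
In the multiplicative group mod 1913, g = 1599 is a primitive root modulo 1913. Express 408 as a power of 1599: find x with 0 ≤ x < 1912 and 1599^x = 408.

725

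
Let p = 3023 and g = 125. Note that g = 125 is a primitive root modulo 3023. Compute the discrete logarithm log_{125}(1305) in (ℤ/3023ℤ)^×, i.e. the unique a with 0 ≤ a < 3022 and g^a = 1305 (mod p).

1355

Baby-step giant-step with m = ceil(sqrt(3022)) = 55.
Baby table (125^j mod 3023 for j=0..54):
  0:1  1:125  2:510  3:267  4:122  5:135  6:1760  7:2344
  8:2792  9:1355  10:87  11:1806  12:2048  13:2068  14:1545  15:2676
  16:1970  17:1387  18:1064  19:3011  20:1523  21:2949  22:2842  23:1559
  24:1403  25:41  26:2102  27:2772  28:1878  29:1979  30:2512  31:2631
  32:2391  33:2621  34:1141  35:544  36:1494  37:2347  38:144  39:2885
  40:888  41:2172  42:2453  43:1302  44:2531  45:1983  46:3012  47:1648
  48:436  49:86  50:1681  51:1538  52:1801  53:1423  54:2541
Giant step factor: 125^(-55) ≡ 619 (mod 3023).
Scan 1305·619^i mod 3023 for i = 0, 1, …:
  i=0: 1305   i=1: 654   i=2: 2767   i=3: 1755
  i=4: 1088   i=5: 2366   i=6: 1422   i=7: 525
  i=8: 1514   i=9: 36     …   i=23: 2389
  i=24: 544
Match at i=24, j=35: a = 24·55 + 35 = 1355.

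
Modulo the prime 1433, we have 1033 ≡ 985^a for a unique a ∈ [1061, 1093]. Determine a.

1082

Compute 985^1061 mod 1433 = 1267, then multiply by 985 repeatedly:
  985^1061=1267  985^1062=1285  985^1063=386  985^1064=465  985^1065=898
  985^1066=369  985^1067=916  985^1068=903  985^1069=995  985^1070=1336
  985^1071=466  985^1072=450  985^1073=453  985^1074=542  985^1075=794
  985^1076=1105  985^1077=778  985^1078=1108  985^1079=867  985^1080=1360
  985^1081=1178  985^1082=1033
Found 1033 at exponent 1082.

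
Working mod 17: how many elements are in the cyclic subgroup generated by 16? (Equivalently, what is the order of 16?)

2

The order of 16 must divide p − 1 = 16 = 2^4.
Divisors: 1, 2, 4, 8, 16.
Check each in increasing order: 16^1 ≡ 16;  16^2 ≡ 1.
Smallest exponent giving 1 is 2.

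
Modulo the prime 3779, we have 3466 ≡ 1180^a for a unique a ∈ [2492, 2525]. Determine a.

2492

Compute 1180^2492 mod 3779 = 3466, then multiply by 1180 repeatedly:
  1180^2492=3466
Found 3466 at exponent 2492.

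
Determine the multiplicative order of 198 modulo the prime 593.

The order of 198 must divide p − 1 = 592 = 2^4 · 37.
Divisors: 1, 2, 4, 8, 16, 37, 74, 148, 296, 592.
Check each in increasing order: 198^1 ≡ 198;  198^2 ≡ 66;  198^4 ≡ 205;  198^8 ≡ 515;  198^16 ≡ 154;  198^37 ≡ 122;  198^74 ≡ 59;  198^148 ≡ 516;  198^296 ≡ 592;  198^592 ≡ 1.
Smallest exponent giving 1 is 592.

592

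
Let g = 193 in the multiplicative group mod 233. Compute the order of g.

232

The order of 193 must divide p − 1 = 232 = 2^3 · 29.
Divisors: 1, 2, 4, 8, 29, 58, 116, 232.
Check each in increasing order: 193^1 ≡ 193;  193^2 ≡ 202;  193^4 ≡ 29;  193^8 ≡ 142;  193^29 ≡ 221;  193^58 ≡ 144;  193^116 ≡ 232;  193^232 ≡ 1.
Smallest exponent giving 1 is 232.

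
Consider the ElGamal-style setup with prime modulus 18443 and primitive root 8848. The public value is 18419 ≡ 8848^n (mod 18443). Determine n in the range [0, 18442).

17386

Baby-step giant-step with m = ceil(sqrt(18442)) = 136.
Baby table (8848^j mod 18443 for j=0..135):
  0:1  1:8848  2:15012  3:18133  4:5127  5:12359  6:3885  7:15171
  8:4854  9:12888  10:18398  11:7586  12:6851  13:13950  14:9044  15:15578
  16:9605  17:18139  18:2886  19:10216  20:2025  21:9047  22:5236  23:17755
  24:17209  25:18267  26:10407  27:13680  28:17674  29:1355  30:1090  31:17074
  32:4139  33:12517  34:201  35:7920  36:11203  37:11462  38:16162  39:12797
  40:6279  41:6276  42:16618  43:8468  44:9398  45:12460  46:12269  47:614
  48:10430  49:14311  50:12533  51:12668  52:8353  53:6243  54:1279  55:11033
  56:1185  57:9256  58:10168  59:1510  60:7748  61:1673  62:11418  63:14153
  64:16217  65:1476  66:2004  67:7669  68:3515  69:5822  70:1757  71:16930
  72:2594  73:8620  74:7955  75:7352  76:2035  77:5312  78:7812  79:14655
  80:13150  81:12756  82:12371  83:17846  84:10885  85:1134  86:640  87:719
  88:17320  89:4473  90:16869  91:16156  92:15038  93:8422  94:8136  95:4299
  96:8086  97:4531  98:13649  99:1588  100:15501  101:10700  102:5681  103:8313
  104:2740  105:9418  106:4990  107:17421  108:12857  109:2312  110:3289  111:16461
  112:2557  113:13218  114:5801  115:379  116:15209  117:9104  118:11611  119:6618
  120:17982  121:15418  122:14036  123:13809  124:15600  125:1388  126:16429  127:14509
  128:12352  129:15721  130:2302  131:7024  132:13885  133:5657  134:17277  135:11312
Giant step factor: 8848^(-136) ≡ 15790 (mod 18443).
Scan 18419·15790^i mod 18443 for i = 0, 1, …:
  i=0: 18419   i=1: 8343   i=2: 16064   i=3: 3981
  i=4: 6246   i=5: 9619   i=6: 5905   i=7: 10585
  i=8: 6684   i=9: 9514     …   i=126: 8472
  i=127: 5801
Match at i=127, j=114: n = 127·136 + 114 = 17386.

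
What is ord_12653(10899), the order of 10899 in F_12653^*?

3163

The order of 10899 must divide p − 1 = 12652 = 2^2 · 3163.
Divisors: 1, 2, 4, 3163, 6326, 12652.
Check each in increasing order: 10899^1 ≡ 10899;  10899^2 ≡ 1837;  10899^4 ≡ 8871;  10899^3163 ≡ 1.
Smallest exponent giving 1 is 3163.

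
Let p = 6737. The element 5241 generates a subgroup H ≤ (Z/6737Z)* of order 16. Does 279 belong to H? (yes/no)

⟨5241⟩ has order 16; its elements mod 6737 are {1, 875, 1332, 1480, 1496, 2022, 2393, 2581, 4156, 4344, 4715, 5241, 5257, 5405, 5862, 6736}.
279 is not in this set.

no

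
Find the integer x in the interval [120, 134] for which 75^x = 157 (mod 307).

133

Compute 75^120 mod 307 = 19, then multiply by 75 repeatedly:
  75^120=19  75^121=197  75^122=39  75^123=162  75^124=177
  75^125=74  75^126=24  75^127=265  75^128=227  75^129=140
  75^130=62  75^131=45  75^132=305  75^133=157
Found 157 at exponent 133.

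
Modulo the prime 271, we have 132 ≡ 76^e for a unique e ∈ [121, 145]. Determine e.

129

Compute 76^121 mod 271 = 15, then multiply by 76 repeatedly:
  76^121=15  76^122=56  76^123=191  76^124=153  76^125=246
  76^126=268  76^127=43  76^128=16  76^129=132
Found 132 at exponent 129.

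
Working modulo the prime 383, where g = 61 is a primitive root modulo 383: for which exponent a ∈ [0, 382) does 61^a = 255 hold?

73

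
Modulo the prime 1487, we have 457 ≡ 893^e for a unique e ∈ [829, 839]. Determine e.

834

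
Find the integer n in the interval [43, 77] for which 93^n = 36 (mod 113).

Compute 93^43 mod 113 = 92, then multiply by 93 repeatedly:
  93^43=92  93^44=81  93^45=75  93^46=82  93^47=55
  93^48=30  93^49=78  93^50=22  93^51=12  93^52=99
  93^53=54  93^54=50  93^55=17  93^56=112  93^57=20
  93^58=52  93^59=90  93^60=8  93^61=66  93^62=36
Found 36 at exponent 62.

62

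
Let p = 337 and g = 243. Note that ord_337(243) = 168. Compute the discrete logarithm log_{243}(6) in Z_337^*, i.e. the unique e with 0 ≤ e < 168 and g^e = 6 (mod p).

141

Baby-step giant-step with m = ceil(sqrt(168)) = 13.
Baby table (243^j mod 337 for j=0..12):
  0:1  1:243  2:74  3:121  4:84  5:192  6:150  7:54
  8:316  9:289  10:131  11:155  12:258
Giant step factor: 243^(-13) ≡ 309 (mod 337).
Scan 6·309^i mod 337 for i = 0, 1, …:
  i=0: 6   i=1: 169   i=2: 323   i=3: 55
  i=4: 145   i=5: 321   i=6: 111   i=7: 262
  i=8: 78   i=9: 175   i=10: 155
Match at i=10, j=11: e = 10·13 + 11 = 141.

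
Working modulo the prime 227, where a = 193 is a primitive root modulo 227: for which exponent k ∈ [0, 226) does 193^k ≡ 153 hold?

Baby-step giant-step with m = ceil(sqrt(226)) = 16.
Baby table (193^j mod 227 for j=0..15):
  0:1  1:193  2:21  3:194  4:214  5:215  6:181  7:202
  8:169  9:156  10:144  11:98  12:73  13:15  14:171  15:88
Giant step factor: 193^(-16) ≡ 155 (mod 227).
Scan 153·155^i mod 227 for i = 0, 1, …:
  i=0: 153   i=1: 107   i=2: 14   i=3: 127
  i=4: 163   i=5: 68   i=6: 98
Match at i=6, j=11: k = 6·16 + 11 = 107.

107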